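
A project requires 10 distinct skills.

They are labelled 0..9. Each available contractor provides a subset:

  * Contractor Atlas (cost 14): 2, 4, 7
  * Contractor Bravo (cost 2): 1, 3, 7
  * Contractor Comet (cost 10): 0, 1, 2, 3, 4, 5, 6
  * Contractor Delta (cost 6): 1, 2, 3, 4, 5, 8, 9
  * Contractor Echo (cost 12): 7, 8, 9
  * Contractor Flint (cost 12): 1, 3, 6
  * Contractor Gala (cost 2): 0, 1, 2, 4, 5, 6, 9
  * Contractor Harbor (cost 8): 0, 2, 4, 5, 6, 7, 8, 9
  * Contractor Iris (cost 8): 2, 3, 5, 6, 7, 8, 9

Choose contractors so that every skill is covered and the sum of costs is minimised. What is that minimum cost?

10

Bravo, Harbor together cover every skill (Bravo ∪ Harbor = {0, 1, 2, 3, 4, 5, 6, 7, 8, 9}); total cost 2 + 8 = 10.
No covering selection has total cost below 10.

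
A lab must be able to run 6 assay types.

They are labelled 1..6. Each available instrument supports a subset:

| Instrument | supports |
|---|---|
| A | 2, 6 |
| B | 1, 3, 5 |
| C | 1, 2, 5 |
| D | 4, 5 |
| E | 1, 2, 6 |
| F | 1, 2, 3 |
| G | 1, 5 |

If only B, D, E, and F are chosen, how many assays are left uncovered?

Union of B, D, E, F = {1, 2, 3, 4, 5, 6} — that's every assay, so 0 are uncovered.

0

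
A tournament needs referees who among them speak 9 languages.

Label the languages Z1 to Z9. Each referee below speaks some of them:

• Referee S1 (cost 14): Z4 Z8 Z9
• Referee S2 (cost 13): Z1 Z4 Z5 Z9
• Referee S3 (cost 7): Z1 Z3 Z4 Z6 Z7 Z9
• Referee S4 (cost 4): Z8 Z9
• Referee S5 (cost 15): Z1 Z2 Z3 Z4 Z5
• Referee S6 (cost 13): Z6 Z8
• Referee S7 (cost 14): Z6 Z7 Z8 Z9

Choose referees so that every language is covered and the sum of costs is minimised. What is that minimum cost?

26

S3, S4, S5 together cover every language (S3 ∪ S4 ∪ S5 = {Z1, Z2, Z3, Z4, Z5, Z6, Z7, Z8, Z9}); total cost 7 + 4 + 15 = 26.
No covering selection has total cost below 26.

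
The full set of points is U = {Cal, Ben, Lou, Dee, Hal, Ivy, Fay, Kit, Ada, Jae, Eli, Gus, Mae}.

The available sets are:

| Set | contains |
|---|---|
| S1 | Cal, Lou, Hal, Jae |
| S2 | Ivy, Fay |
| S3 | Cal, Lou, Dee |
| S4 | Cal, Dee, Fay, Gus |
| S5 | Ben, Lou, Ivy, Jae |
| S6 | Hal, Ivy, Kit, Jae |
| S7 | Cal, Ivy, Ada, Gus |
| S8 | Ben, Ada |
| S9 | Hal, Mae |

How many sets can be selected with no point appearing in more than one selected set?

S2, S3, S8, S9 are pairwise disjoint (S2={Ivy,Fay}; S3={Cal,Lou,Dee}; S8={Ben,Ada}; S9={Hal,Mae}).
Every remaining set overlaps one of these, and no 5 of the listed sets are pairwise disjoint, so 4 is the maximum.

4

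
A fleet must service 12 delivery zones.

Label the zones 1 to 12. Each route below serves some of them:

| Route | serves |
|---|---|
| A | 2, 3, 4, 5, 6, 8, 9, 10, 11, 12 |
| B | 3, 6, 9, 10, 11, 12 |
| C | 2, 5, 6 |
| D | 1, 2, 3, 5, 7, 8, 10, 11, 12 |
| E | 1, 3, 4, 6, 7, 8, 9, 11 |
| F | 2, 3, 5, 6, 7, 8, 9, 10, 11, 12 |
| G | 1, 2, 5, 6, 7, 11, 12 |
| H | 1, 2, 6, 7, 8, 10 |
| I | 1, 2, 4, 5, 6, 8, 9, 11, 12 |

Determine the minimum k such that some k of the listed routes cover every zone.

2

E and F together: E ∪ F = {1, 2, 3, 4, 5, 6, 7, 8, 9, 10, 11, 12} — every zone is covered.
No single route has all 12 zones (the largest, A, has 10), so 2 is optimal.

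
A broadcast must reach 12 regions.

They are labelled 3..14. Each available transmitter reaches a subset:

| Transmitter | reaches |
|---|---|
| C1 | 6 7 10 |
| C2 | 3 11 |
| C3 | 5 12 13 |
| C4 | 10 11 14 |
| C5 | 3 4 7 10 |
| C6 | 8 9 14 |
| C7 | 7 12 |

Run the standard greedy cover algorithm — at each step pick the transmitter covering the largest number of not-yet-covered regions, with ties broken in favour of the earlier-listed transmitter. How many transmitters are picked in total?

Greedy: pick C5 (covers 4 new) → pick C3 (covers 3 new) → pick C6 (covers 3 new) → pick C1 (covers 1 new) → pick C2 (covers 1 new). Total picks: 5.

5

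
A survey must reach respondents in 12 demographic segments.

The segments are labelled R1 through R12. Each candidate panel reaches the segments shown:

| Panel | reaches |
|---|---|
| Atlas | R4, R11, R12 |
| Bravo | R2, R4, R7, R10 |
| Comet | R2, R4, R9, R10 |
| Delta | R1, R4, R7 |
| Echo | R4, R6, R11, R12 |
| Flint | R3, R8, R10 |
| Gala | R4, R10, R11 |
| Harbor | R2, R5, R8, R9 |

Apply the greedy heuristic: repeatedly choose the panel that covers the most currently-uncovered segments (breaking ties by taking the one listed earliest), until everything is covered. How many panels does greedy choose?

Greedy: pick Bravo (covers 4 new) → pick Echo (covers 3 new) → pick Harbor (covers 3 new) → pick Delta (covers 1 new) → pick Flint (covers 1 new). Total picks: 5.
(The true minimum cover uses only 4 panels, so greedy is not optimal here.)

5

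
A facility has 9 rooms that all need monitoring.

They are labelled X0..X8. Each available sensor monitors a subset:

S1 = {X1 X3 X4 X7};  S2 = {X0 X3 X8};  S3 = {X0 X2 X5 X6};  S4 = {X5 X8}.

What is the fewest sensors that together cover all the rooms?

Take {S1, S3, S4}. Their union is {X0, X1, X2, X3, X4, X5, X6, X7, X8}, which is all 9 rooms.
Each sensor has at most 4 rooms, and 2·4 = 8 < 9 — so at least 3 sensors are needed, and 3 is optimal.

3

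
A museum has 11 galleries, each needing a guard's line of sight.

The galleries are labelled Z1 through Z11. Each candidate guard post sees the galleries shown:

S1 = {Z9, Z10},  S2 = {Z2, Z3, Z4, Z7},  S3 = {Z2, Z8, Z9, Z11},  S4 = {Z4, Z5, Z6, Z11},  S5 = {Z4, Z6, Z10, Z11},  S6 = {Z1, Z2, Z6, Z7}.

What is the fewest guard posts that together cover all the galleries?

S1 and S2 and S3 and S4 and S6 together: S1 ∪ S2 ∪ S3 ∪ S4 ∪ S6 = {Z1, Z2, Z3, Z4, Z5, Z6, Z7, Z8, Z9, Z10, Z11} — every gallery is covered.
No 4 of the 6 guard posts cover everything (all 15 combinations miss at least one gallery), so 5 is optimal.

5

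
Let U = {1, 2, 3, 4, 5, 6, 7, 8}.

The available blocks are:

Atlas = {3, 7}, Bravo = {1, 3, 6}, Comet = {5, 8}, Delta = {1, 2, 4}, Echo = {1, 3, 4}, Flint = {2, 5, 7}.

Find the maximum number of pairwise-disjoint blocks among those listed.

3

Atlas, Comet, Delta are pairwise disjoint (Atlas={3,7}; Comet={5,8}; Delta={1,2,4}).
Every remaining block overlaps one of these, and no 4 of the listed blocks are pairwise disjoint, so 3 is the maximum.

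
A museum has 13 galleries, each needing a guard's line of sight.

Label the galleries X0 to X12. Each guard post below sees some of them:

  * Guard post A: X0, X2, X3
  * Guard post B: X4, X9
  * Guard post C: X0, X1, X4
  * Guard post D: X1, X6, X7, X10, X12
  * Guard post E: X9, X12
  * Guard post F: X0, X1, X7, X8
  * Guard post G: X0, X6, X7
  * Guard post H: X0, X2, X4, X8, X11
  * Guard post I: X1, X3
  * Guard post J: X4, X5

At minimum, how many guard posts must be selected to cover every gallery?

Take {D, E, H, I, J}. Their union is {X0, X1, X2, X3, X4, X5, X6, X7, X8, X9, X10, X11, X12}, which is all 13 galleries.
No 4 of the 10 guard posts cover everything (all 210 combinations miss at least one gallery), so 5 is optimal.

5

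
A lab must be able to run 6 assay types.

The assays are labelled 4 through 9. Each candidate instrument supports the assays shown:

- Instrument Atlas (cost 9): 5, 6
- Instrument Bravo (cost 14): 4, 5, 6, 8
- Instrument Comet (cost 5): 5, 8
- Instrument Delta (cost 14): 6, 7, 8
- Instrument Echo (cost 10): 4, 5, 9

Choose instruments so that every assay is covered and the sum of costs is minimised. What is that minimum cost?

24

Delta, Echo together cover every assay (Delta ∪ Echo = {4, 5, 6, 7, 8, 9}); total cost 14 + 10 = 24.
The greedy pick Comet, Echo, Delta costs 29; no covering selection beats 24.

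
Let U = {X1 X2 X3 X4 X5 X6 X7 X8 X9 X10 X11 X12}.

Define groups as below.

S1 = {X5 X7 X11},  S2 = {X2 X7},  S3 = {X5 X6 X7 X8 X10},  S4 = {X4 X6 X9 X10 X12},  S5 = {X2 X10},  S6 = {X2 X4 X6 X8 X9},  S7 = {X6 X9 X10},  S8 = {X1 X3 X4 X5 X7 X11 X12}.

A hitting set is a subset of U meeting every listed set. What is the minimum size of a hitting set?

Take H = {X4, X7, X10}. Each listed group contains at least one of these, so H is a hitting set of size 3.
No choice of 2 points meets every group, so 3 is the minimum.

3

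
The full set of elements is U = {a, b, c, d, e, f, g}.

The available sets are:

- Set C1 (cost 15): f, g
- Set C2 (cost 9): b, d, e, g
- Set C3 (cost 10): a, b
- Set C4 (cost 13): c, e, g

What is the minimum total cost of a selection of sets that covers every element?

C1, C2, C3, C4 together cover every element (C1 ∪ C2 ∪ C3 ∪ C4 = {a, b, c, d, e, f, g}); total cost 15 + 9 + 10 + 13 = 47.
No covering selection has total cost below 47.

47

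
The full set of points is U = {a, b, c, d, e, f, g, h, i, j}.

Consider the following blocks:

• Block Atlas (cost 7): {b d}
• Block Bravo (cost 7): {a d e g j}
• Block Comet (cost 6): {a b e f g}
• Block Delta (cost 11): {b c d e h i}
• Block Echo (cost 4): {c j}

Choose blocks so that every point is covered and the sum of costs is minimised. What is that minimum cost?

21

Comet, Delta, Echo together cover every point (Comet ∪ Delta ∪ Echo = {a, b, c, d, e, f, g, h, i, j}); total cost 6 + 11 + 4 = 21.
No covering selection has total cost below 21.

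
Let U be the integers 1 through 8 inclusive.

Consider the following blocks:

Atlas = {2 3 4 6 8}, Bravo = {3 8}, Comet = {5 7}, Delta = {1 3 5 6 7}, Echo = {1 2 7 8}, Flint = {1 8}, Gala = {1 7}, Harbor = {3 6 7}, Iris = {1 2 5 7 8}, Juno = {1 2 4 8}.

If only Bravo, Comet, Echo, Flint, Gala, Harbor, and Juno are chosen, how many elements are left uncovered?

0

Union of Bravo, Comet, Echo, Flint, Gala, Harbor, Juno = {1, 2, 3, 4, 5, 6, 7, 8} — that's every element, so 0 are uncovered.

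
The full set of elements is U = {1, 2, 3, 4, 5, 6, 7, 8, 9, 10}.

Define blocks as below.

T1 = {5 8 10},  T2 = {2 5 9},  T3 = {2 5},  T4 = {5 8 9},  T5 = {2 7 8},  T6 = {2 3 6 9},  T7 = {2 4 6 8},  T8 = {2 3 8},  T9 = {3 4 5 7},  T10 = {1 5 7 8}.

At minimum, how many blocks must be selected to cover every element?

Take {T1, T6, T7, T10}. Their union is {1, 2, 3, 4, 5, 6, 7, 8, 9, 10}, which is all 10 elements.
No 3 of the 10 blocks cover everything (all 120 combinations miss at least one element), so 4 is optimal.

4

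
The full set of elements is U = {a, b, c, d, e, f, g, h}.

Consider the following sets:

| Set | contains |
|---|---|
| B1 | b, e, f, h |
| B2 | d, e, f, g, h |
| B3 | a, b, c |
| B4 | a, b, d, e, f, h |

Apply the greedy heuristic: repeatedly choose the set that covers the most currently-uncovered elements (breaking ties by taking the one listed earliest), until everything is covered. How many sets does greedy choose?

Greedy: pick B4 (covers 6 new) → pick B2 (covers 1 new) → pick B3 (covers 1 new). Total picks: 3.
(The true minimum cover uses only 2 sets, so greedy is not optimal here.)

3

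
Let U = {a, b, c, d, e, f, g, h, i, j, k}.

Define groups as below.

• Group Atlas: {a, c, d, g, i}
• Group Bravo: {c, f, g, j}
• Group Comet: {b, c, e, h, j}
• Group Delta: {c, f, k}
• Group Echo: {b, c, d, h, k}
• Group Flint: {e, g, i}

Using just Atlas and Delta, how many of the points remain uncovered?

Union of Atlas, Delta = {a, c, d, f, g, i, k}.
Not covered: b, e, h, j — 4 points.

4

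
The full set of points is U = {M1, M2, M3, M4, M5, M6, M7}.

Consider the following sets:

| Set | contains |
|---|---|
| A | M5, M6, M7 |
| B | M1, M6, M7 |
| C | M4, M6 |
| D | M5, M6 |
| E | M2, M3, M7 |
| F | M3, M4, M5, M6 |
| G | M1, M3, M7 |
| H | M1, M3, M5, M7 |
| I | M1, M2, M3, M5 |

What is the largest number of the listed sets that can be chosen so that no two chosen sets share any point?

C, H are pairwise disjoint (C={M4,M6}; H={M1,M3,M5,M7}).
Every remaining set overlaps one of these, and no 3 of the listed sets are pairwise disjoint, so 2 is the maximum.

2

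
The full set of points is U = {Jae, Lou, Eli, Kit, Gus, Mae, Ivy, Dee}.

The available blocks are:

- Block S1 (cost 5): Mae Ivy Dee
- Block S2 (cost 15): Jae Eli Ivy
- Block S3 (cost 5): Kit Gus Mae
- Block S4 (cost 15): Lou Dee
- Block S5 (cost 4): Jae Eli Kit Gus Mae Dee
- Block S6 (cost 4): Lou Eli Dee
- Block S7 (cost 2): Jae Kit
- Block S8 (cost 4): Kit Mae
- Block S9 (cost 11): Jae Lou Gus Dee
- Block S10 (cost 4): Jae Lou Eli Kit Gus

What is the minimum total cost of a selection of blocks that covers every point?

S1, S10 together cover every point (S1 ∪ S10 = {Jae, Lou, Eli, Kit, Gus, Mae, Ivy, Dee}); total cost 5 + 4 = 9.
The greedy pick S5, S6, S1 costs 13; no covering selection beats 9.

9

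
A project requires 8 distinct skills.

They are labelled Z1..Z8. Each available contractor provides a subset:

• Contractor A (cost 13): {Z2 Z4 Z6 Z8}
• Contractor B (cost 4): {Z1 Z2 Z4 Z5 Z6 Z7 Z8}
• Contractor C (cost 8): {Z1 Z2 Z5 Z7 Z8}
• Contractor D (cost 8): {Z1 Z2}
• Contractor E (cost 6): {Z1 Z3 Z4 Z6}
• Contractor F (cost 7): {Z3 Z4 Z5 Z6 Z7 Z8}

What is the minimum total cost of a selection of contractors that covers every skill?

10

B, E together cover every skill (B ∪ E = {Z1, Z2, Z3, Z4, Z5, Z6, Z7, Z8}); total cost 4 + 6 = 10.
No covering selection has total cost below 10.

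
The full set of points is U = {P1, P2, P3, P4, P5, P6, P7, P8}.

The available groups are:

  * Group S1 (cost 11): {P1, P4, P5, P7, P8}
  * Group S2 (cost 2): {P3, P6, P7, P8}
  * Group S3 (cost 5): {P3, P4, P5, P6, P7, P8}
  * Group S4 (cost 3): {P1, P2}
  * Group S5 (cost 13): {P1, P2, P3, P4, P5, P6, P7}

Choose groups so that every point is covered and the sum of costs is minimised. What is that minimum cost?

S3, S4 together cover every point (S3 ∪ S4 = {P1, P2, P3, P4, P5, P6, P7, P8}); total cost 5 + 3 = 8.
The greedy pick S2, S4, S3 costs 10; no covering selection beats 8.

8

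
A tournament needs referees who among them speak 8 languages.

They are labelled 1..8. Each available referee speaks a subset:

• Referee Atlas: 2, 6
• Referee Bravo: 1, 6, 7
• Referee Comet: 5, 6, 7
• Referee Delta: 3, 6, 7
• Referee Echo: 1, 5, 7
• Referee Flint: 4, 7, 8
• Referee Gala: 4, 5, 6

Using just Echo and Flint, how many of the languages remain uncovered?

Union of Echo, Flint = {1, 4, 5, 7, 8}.
Not covered: 2, 3, 6 — 3 languages.

3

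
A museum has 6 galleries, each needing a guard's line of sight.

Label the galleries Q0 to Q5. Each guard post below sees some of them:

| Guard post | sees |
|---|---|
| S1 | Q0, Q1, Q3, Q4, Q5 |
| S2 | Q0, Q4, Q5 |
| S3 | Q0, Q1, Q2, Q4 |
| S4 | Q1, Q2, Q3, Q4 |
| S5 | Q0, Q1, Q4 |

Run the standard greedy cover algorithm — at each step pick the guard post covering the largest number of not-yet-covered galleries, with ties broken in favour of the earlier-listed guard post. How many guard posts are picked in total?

2

Greedy: pick S1 (covers 5 new) → pick S3 (covers 1 new). Total picks: 2.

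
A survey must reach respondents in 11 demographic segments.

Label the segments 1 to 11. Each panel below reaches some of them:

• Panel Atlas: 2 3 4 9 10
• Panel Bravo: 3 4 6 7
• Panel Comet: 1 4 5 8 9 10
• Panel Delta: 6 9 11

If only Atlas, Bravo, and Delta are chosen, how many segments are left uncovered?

3

Union of Atlas, Bravo, Delta = {2, 3, 4, 6, 7, 9, 10, 11}.
Not covered: 1, 5, 8 — 3 segments.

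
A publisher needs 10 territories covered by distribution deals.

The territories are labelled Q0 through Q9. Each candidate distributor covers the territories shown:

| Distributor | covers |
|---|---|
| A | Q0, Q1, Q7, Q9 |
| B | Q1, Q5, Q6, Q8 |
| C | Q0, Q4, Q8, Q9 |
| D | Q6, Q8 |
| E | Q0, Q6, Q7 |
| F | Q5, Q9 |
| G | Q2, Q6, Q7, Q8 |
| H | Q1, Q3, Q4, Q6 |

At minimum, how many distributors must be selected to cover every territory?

Take {E, F, G, H}. Their union is {Q0, Q1, Q2, Q3, Q4, Q5, Q6, Q7, Q8, Q9}, which is all 10 territories.
No 3 of the 8 distributors cover everything (all 56 combinations miss at least one territory), so 4 is optimal.

4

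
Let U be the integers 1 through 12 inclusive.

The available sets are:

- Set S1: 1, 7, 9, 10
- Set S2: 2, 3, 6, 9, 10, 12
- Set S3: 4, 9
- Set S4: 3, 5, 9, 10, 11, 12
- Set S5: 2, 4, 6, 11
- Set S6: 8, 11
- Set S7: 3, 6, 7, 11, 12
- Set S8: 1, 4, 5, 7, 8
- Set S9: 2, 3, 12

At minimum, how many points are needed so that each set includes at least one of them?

Take H = {1, 2, 9, 11}. Each listed set contains at least one of these, so H is a hitting set of size 4.
No choice of 3 points meets every set, so 4 is the minimum.

4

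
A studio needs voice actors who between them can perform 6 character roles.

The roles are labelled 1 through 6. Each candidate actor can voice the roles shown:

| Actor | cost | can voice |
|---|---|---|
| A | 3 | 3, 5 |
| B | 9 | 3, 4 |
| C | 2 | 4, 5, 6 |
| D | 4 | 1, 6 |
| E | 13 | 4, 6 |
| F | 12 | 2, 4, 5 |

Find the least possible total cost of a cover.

A, D, F together cover every role (A ∪ D ∪ F = {1, 2, 3, 4, 5, 6}); total cost 3 + 4 + 12 = 19.
The greedy pick C, A, D, F costs 21; no covering selection beats 19.

19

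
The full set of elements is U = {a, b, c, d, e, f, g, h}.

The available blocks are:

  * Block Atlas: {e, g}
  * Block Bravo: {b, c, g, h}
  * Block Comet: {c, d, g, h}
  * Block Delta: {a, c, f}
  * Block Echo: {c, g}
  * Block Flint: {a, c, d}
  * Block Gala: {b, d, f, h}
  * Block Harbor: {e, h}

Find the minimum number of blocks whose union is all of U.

Atlas, Delta, and Gala cover everything between them: the union {a, b, c, d, e, f, g, h} is all of U.
No 2 of the 8 blocks cover everything (all 28 combinations miss at least one element), so 3 is optimal.

3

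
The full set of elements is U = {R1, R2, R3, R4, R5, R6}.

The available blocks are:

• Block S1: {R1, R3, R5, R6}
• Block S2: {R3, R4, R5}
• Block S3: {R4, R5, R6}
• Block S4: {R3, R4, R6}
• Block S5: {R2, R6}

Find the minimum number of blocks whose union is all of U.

3

S1, S2, and S5 cover everything between them: the union {R1, R2, R3, R4, R5, R6} is all of U.
Only S1 contains R1, so S1 is forced; the remaining 2 elements need at least 2 more blocks (each remaining block adds at most 1) — so at least 3 blocks are needed, and 3 is optimal.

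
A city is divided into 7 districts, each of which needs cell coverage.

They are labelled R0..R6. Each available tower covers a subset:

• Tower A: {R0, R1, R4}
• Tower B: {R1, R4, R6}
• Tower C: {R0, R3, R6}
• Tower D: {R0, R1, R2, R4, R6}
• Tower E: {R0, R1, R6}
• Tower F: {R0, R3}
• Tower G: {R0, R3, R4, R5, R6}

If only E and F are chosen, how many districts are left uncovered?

Union of E, F = {R0, R1, R3, R6}.
Not covered: R2, R4, R5 — 3 districts.

3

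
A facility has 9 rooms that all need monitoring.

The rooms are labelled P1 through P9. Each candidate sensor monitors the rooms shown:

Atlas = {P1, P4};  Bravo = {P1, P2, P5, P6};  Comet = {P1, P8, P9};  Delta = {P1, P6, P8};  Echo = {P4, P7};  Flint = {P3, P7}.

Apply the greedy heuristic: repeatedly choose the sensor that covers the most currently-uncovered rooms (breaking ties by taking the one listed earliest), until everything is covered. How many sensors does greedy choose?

4

Greedy: pick Bravo (covers 4 new) → pick Comet (covers 2 new) → pick Echo (covers 2 new) → pick Flint (covers 1 new). Total picks: 4.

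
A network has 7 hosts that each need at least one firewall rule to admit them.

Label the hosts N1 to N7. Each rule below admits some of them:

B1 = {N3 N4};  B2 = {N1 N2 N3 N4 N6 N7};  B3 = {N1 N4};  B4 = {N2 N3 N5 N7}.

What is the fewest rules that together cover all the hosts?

Take {B2, B4}. Their union is {N1, N2, N3, N4, N5, N6, N7}, which is all 7 hosts.
No single rule has all 7 hosts (the largest, B2, has 6), so 2 is optimal.

2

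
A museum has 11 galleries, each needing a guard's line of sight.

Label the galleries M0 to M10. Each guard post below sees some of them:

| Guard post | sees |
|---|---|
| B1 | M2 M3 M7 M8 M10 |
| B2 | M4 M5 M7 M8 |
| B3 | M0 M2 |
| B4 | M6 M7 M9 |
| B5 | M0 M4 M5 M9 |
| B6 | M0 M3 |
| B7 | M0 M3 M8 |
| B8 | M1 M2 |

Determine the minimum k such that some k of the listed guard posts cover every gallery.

4

Take {B1, B4, B5, B8}. Their union is {M0, M1, M2, M3, M4, M5, M6, M7, M8, M9, M10}, which is all 11 galleries.
Only B8 contains M1, so B8 is forced; the remaining 9 galleries need at least 3 more guard posts (each remaining guard post adds at most 4) — so at least 4 guard posts are needed, and 4 is optimal.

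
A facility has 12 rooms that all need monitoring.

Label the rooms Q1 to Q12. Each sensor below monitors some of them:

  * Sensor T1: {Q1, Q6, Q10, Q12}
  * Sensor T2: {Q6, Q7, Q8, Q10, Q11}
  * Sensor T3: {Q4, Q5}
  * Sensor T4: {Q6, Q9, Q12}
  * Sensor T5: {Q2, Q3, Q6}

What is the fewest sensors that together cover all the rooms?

5

Take {T1, T2, T3, T4, T5}. Their union is {Q1, Q2, Q3, Q4, Q5, Q6, Q7, Q8, Q9, Q10, Q11, Q12}, which is all 12 rooms.
Only T2 contains Q7, so T2 is forced; the remaining 7 rooms need at least 4 more sensors (each remaining sensor adds at most 2) — so at least 5 sensors are needed, and 5 is optimal.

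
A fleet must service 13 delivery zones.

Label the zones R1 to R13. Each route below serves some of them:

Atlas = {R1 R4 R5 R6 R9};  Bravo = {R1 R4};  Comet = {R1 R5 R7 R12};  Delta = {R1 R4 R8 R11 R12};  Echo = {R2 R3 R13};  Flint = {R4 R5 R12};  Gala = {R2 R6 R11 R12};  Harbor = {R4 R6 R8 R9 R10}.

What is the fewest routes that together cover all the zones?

4

Comet and Delta and Echo and Harbor together: Comet ∪ Delta ∪ Echo ∪ Harbor = {R1, R2, R3, R4, R5, R6, R7, R8, R9, R10, R11, R12, R13} — every zone is covered.
No 3 of the 8 routes cover everything (all 56 combinations miss at least one zone), so 4 is optimal.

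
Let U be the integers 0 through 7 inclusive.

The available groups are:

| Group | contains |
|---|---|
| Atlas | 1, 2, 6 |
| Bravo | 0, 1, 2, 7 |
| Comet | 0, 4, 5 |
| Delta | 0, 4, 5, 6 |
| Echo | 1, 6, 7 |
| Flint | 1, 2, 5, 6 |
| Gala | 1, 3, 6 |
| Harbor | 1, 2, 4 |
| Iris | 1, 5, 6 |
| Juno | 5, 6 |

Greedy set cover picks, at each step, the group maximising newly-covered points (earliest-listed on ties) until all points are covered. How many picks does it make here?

3

Greedy: pick Bravo (covers 4 new) → pick Delta (covers 3 new) → pick Gala (covers 1 new). Total picks: 3.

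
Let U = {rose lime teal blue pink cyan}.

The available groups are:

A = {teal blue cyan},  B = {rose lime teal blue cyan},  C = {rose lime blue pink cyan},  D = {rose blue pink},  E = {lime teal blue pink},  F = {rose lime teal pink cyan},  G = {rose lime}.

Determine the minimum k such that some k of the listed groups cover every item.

B and E cover everything between them: the union {rose, lime, teal, blue, pink, cyan} is all of U.
No single group has all 6 items (the largest, B, has 5), so 2 is optimal.

2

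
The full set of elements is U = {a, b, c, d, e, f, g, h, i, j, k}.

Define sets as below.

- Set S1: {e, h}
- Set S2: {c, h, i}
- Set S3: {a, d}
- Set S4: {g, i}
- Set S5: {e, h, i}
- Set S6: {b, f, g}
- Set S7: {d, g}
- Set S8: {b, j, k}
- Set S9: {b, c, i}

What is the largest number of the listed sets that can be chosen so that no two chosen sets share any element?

4

S1, S3, S4, S8 are pairwise disjoint (S1={e,h}; S3={a,d}; S4={g,i}; S8={b,j,k}).
Every remaining set overlaps one of these, and no 5 of the listed sets are pairwise disjoint, so 4 is the maximum.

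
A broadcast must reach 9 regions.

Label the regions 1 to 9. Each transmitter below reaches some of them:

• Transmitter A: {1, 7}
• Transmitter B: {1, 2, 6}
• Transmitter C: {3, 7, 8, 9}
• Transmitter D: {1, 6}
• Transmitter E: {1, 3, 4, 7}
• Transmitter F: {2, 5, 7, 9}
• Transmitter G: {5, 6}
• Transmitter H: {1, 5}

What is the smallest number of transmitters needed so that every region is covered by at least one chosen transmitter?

4

Take {C, E, F, G}. Their union is {1, 2, 3, 4, 5, 6, 7, 8, 9}, which is all 9 regions.
No 3 of the 8 transmitters cover everything (all 56 combinations miss at least one region), so 4 is optimal.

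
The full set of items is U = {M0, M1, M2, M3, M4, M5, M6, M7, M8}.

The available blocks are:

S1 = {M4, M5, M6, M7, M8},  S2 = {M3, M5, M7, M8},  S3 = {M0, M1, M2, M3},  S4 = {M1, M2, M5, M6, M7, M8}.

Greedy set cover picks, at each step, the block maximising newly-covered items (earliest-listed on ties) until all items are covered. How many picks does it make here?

Greedy: pick S4 (covers 6 new) → pick S3 (covers 2 new) → pick S1 (covers 1 new). Total picks: 3.
(The true minimum cover uses only 2 blocks, so greedy is not optimal here.)

3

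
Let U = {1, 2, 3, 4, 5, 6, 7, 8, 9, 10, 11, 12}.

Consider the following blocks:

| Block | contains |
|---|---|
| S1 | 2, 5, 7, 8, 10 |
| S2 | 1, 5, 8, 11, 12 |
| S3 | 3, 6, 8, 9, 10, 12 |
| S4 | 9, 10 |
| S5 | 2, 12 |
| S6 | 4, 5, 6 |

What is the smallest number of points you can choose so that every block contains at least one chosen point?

Take H = {5, 10, 12}. Each listed block contains at least one of these, so H is a hitting set of size 3.
The blocks S4, S5, S6 are pairwise disjoint, so any hitting set needs a separate point for each — at least 3. Hence 3 is optimal.

3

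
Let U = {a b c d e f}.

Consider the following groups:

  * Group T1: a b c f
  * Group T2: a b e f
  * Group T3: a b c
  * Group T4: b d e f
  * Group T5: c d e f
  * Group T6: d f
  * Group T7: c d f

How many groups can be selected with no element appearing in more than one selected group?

T3, T6 are pairwise disjoint (T3={a,b,c}; T6={d,f}).
Every remaining group overlaps one of these, and no 3 of the listed groups are pairwise disjoint, so 2 is the maximum.

2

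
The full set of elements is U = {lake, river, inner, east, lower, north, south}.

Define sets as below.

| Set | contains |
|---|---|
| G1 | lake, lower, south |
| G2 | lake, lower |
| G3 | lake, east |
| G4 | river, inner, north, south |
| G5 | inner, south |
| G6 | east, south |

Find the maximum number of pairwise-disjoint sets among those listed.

2

G2, G6 are pairwise disjoint (G2={lake,lower}; G6={east,south}).
Every remaining set overlaps one of these, and no 3 of the listed sets are pairwise disjoint, so 2 is the maximum.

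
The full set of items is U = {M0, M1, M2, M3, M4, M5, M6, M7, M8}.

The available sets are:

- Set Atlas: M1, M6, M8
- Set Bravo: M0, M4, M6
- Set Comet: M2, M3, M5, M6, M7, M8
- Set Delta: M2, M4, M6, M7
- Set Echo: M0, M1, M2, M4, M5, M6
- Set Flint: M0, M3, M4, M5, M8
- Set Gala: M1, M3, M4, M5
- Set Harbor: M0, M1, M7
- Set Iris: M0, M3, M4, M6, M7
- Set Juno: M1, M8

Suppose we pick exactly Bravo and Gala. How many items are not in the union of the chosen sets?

3

Union of Bravo, Gala = {M0, M1, M3, M4, M5, M6}.
Not covered: M2, M7, M8 — 3 items.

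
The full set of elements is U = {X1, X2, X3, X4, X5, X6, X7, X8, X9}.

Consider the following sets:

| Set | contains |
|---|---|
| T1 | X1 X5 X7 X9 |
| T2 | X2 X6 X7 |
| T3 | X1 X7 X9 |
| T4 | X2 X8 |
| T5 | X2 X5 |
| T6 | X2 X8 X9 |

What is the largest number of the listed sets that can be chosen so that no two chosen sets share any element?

2

T3, T4 are pairwise disjoint (T3={X1,X7,X9}; T4={X2,X8}).
Every remaining set overlaps one of these, and no 3 of the listed sets are pairwise disjoint, so 2 is the maximum.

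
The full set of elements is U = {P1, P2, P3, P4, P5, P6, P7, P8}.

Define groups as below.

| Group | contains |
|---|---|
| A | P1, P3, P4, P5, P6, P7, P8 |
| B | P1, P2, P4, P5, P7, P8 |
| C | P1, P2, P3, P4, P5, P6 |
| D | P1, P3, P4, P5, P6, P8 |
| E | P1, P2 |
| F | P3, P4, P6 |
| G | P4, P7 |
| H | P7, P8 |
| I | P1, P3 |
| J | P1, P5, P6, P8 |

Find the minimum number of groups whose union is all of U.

2

Take {A, E}. Their union is {P1, P2, P3, P4, P5, P6, P7, P8}, which is all 8 elements.
No single group has all 8 elements (the largest, A, has 7), so 2 is optimal.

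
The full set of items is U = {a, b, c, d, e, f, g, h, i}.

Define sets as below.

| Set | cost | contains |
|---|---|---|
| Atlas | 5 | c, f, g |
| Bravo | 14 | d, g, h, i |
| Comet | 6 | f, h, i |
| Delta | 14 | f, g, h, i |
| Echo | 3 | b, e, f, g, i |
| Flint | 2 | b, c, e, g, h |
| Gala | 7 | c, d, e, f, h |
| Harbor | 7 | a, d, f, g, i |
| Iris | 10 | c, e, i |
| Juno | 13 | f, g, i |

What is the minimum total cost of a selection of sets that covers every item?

Flint, Harbor together cover every item (Flint ∪ Harbor = {a, b, c, d, e, f, g, h, i}); total cost 2 + 7 = 9.
The greedy pick Flint, Echo, Harbor costs 12; no covering selection beats 9.

9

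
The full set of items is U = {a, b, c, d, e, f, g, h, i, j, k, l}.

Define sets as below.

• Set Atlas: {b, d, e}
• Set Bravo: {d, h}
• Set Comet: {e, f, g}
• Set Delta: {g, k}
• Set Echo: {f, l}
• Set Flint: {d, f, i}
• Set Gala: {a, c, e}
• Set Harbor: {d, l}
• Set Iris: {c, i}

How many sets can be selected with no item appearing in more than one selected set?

4

Atlas, Delta, Echo, Iris are pairwise disjoint (Atlas={b,d,e}; Delta={g,k}; Echo={f,l}; Iris={c,i}).
Every remaining set overlaps one of these, and no 5 of the listed sets are pairwise disjoint, so 4 is the maximum.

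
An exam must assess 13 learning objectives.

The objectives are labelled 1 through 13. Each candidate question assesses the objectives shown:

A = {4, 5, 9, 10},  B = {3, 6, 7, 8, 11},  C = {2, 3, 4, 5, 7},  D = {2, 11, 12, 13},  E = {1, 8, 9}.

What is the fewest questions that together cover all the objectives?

A and B and D and E together: A ∪ B ∪ D ∪ E = {1, 2, 3, 4, 5, 6, 7, 8, 9, 10, 11, 12, 13} — every objective is covered.
Only D contains 12, so D is forced; the remaining 9 objectives need at least 3 more questions (each remaining question adds at most 4) — so at least 4 questions are needed, and 4 is optimal.

4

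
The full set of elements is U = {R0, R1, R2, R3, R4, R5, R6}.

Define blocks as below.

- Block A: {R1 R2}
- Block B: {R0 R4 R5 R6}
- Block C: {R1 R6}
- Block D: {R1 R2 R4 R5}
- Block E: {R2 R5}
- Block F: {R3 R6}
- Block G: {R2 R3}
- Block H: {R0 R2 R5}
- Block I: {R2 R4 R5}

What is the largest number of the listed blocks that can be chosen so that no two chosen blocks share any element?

2

E, F are pairwise disjoint (E={R2,R5}; F={R3,R6}).
Every remaining block overlaps one of these, and no 3 of the listed blocks are pairwise disjoint, so 2 is the maximum.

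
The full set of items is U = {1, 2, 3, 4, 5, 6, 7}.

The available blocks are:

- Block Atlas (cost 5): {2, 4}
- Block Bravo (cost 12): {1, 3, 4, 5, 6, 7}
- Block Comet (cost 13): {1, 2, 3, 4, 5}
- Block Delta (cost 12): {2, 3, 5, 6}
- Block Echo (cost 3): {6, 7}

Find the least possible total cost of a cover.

16

Comet, Echo together cover every item (Comet ∪ Echo = {1, 2, 3, 4, 5, 6, 7}); total cost 13 + 3 = 16.
The greedy pick Echo, Atlas, Bravo costs 20; no covering selection beats 16.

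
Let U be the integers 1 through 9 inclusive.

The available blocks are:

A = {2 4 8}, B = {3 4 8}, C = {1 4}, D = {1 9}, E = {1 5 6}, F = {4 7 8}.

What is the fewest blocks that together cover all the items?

Take {A, B, D, E, F}. Their union is {1, 2, 3, 4, 5, 6, 7, 8, 9}, which is all 9 items.
No 4 of the 6 blocks cover everything (all 15 combinations miss at least one item), so 5 is optimal.

5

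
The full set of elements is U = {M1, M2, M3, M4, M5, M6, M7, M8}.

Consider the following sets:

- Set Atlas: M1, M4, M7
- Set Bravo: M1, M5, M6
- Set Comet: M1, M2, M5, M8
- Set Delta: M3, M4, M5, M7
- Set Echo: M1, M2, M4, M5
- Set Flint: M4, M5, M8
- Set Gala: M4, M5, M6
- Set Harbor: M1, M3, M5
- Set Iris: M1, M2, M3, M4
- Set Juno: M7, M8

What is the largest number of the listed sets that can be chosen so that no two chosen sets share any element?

Iris, Juno are pairwise disjoint (Iris={M1,M2,M3,M4}; Juno={M7,M8}).
Every remaining set overlaps one of these, and no 3 of the listed sets are pairwise disjoint, so 2 is the maximum.

2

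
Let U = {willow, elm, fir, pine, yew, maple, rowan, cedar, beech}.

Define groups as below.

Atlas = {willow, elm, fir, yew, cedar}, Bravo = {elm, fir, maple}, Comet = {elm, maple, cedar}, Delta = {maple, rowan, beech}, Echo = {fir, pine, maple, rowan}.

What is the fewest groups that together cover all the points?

Atlas and Delta and Echo together: Atlas ∪ Delta ∪ Echo = {willow, elm, fir, pine, yew, maple, rowan, cedar, beech} — every point is covered.
Only Atlas contains willow, so Atlas is forced; the remaining 4 points need at least 2 more groups (each remaining group adds at most 3) — so at least 3 groups are needed, and 3 is optimal.

3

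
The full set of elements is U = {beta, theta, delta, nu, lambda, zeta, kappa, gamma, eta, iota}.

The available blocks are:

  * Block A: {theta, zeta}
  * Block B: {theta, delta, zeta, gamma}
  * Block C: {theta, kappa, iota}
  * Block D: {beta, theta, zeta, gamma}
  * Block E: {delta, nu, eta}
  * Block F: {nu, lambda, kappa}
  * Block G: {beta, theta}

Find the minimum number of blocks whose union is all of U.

C and D and E and F together: C ∪ D ∪ E ∪ F = {beta, theta, delta, nu, lambda, zeta, kappa, gamma, eta, iota} — every element is covered.
Only C contains iota, so C is forced; the remaining 7 elements need at least 3 more blocks (each remaining block adds at most 3) — so at least 4 blocks are needed, and 4 is optimal.

4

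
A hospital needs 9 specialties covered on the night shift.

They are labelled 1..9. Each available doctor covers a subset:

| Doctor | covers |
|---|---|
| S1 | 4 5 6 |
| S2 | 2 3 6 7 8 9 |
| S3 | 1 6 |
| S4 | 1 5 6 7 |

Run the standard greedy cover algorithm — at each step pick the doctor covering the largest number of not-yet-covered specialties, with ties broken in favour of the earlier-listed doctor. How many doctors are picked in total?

Greedy: pick S2 (covers 6 new) → pick S1 (covers 2 new) → pick S3 (covers 1 new). Total picks: 3.

3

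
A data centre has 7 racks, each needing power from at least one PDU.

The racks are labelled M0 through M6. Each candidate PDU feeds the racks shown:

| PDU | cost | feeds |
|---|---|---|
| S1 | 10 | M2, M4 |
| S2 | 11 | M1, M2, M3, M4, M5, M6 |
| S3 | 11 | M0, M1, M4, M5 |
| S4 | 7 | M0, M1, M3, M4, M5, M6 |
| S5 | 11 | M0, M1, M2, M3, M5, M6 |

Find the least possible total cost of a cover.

S1, S4 together cover every rack (S1 ∪ S4 = {M0, M1, M2, M3, M4, M5, M6}); total cost 10 + 7 = 17.
No covering selection has total cost below 17.

17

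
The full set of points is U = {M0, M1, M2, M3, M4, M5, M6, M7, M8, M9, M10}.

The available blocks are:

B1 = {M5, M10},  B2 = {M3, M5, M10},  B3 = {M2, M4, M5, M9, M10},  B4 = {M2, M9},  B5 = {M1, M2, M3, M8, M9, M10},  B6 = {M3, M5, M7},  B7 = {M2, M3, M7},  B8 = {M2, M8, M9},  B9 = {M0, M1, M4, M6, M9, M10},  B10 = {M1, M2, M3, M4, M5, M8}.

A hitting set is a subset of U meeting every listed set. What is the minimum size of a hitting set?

Take H = {M2, M3, M10}. Each listed block contains at least one of these, so H is a hitting set of size 3.
No choice of 2 points meets every block, so 3 is the minimum.

3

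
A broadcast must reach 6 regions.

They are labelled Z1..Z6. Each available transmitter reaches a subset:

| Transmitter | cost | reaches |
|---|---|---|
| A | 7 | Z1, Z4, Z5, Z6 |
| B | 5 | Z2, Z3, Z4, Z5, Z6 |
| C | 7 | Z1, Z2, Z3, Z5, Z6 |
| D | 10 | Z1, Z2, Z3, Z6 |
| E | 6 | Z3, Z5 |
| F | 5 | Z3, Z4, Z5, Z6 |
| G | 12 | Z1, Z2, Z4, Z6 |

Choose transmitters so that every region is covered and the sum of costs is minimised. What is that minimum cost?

C, F together cover every region (C ∪ F = {Z1, Z2, Z3, Z4, Z5, Z6}); total cost 7 + 5 = 12.
No covering selection has total cost below 12.

12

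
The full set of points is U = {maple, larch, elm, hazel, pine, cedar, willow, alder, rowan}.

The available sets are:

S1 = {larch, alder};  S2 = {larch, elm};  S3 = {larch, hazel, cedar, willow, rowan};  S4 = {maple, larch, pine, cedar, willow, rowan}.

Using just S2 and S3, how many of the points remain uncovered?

Union of S2, S3 = {larch, elm, hazel, cedar, willow, rowan}.
Not covered: maple, pine, alder — 3 points.

3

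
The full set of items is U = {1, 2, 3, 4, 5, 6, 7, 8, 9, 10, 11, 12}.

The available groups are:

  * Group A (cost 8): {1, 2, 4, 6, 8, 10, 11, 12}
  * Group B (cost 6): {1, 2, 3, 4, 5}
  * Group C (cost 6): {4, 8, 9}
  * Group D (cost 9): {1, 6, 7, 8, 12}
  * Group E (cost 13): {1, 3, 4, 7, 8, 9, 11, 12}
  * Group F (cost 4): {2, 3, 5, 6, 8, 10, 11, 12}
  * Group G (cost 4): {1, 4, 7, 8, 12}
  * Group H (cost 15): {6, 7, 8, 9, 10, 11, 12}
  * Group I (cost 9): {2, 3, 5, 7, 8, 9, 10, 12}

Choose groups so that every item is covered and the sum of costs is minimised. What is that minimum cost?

C, F, G together cover every item (C ∪ F ∪ G = {1, 2, 3, 4, 5, 6, 7, 8, 9, 10, 11, 12}); total cost 6 + 4 + 4 = 14.
No covering selection has total cost below 14.

14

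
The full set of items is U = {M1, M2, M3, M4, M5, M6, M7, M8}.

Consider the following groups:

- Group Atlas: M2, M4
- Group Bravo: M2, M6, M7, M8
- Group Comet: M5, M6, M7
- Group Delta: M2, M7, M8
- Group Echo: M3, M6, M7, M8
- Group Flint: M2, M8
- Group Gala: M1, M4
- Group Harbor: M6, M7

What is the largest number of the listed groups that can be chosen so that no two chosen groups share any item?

Flint, Gala, Harbor are pairwise disjoint (Flint={M2,M8}; Gala={M1,M4}; Harbor={M6,M7}).
Every remaining group overlaps one of these, and no 4 of the listed groups are pairwise disjoint, so 3 is the maximum.

3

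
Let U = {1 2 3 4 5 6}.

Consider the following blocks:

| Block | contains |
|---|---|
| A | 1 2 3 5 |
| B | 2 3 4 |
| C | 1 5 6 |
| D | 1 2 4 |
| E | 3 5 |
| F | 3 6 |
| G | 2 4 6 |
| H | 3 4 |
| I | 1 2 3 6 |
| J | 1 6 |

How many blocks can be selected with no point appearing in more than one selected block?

B, J are pairwise disjoint (B={2,3,4}; J={1,6}).
Every remaining block overlaps one of these, and no 3 of the listed blocks are pairwise disjoint, so 2 is the maximum.

2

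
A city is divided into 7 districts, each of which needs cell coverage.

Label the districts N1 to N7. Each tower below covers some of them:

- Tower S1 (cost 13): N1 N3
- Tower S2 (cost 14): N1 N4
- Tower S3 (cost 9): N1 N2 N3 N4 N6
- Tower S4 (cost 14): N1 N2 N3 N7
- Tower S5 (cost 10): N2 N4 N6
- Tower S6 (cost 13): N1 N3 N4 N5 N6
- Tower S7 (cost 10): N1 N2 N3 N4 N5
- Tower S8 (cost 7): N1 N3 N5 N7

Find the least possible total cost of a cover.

S3, S8 together cover every district (S3 ∪ S8 = {N1, N2, N3, N4, N5, N6, N7}); total cost 9 + 7 = 16.
No covering selection has total cost below 16.

16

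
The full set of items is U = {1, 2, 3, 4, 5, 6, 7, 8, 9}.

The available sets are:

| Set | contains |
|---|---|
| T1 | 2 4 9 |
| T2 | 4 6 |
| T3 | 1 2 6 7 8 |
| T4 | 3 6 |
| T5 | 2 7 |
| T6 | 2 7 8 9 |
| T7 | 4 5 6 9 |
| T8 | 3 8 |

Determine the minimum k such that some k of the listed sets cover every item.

3

Take {T3, T4, T7}. Their union is {1, 2, 3, 4, 5, 6, 7, 8, 9}, which is all 9 items.
Only T3 contains 1, so T3 is forced; the remaining 4 items need at least 2 more sets (each remaining set adds at most 3) — so at least 3 sets are needed, and 3 is optimal.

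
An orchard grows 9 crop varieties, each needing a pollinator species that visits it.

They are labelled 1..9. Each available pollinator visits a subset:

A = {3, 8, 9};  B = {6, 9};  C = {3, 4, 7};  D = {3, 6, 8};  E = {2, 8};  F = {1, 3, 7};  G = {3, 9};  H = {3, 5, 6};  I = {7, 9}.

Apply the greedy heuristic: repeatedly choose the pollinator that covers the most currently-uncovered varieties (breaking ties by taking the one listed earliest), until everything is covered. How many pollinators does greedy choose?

5

Greedy: pick A (covers 3 new) → pick C (covers 2 new) → pick H (covers 2 new) → pick E (covers 1 new) → pick F (covers 1 new). Total picks: 5.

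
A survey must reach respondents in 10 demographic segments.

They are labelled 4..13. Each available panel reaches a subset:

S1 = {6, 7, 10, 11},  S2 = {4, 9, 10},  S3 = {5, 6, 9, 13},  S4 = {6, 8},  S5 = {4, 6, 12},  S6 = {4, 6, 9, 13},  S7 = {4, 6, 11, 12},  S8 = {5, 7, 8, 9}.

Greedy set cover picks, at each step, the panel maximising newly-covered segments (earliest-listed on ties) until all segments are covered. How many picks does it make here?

Greedy: pick S1 (covers 4 new) → pick S3 (covers 3 new) → pick S5 (covers 2 new) → pick S4 (covers 1 new). Total picks: 4.

4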